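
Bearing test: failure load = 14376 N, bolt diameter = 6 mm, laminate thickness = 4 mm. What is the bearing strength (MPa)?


sigma_br = F/(d*h) = 14376/(6*4) = 599.0 MPa

599.0 MPa


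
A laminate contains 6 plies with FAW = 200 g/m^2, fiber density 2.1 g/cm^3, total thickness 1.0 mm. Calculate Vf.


Vf = n * FAW / (rho_f * h * 1000) = 6 * 200 / (2.1 * 1.0 * 1000) = 0.5714

0.5714


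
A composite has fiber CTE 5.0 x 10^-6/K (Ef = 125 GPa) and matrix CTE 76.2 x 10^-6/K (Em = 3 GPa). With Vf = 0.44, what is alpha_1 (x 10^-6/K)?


E1 = Ef*Vf + Em*(1-Vf) = 56.68
alpha_1 = (alpha_f*Ef*Vf + alpha_m*Em*(1-Vf))/E1 = 7.11 x 10^-6/K

7.11 x 10^-6/K


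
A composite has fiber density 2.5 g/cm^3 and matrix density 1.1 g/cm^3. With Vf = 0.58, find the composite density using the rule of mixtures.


rho_c = rho_f*Vf + rho_m*(1-Vf) = 2.5*0.58 + 1.1*0.42 = 1.912 g/cm^3

1.912 g/cm^3


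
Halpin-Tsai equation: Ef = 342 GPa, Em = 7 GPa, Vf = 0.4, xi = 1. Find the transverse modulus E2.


eta = (Ef/Em - 1)/(Ef/Em + xi) = (48.8571 - 1)/(48.8571 + 1) = 0.9599
E2 = Em*(1+xi*eta*Vf)/(1-eta*Vf) = 15.73 GPa

15.73 GPa


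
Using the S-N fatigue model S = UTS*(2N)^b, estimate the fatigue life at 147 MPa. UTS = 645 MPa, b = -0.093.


N = 0.5 * (S/UTS)^(1/b) = 0.5 * (147/645)^(1/-0.093) = 4.0253e+06 cycles

4.0253e+06 cycles


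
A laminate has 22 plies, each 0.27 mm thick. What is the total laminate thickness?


h = n * t_ply = 22 * 0.27 = 5.94 mm

5.94 mm


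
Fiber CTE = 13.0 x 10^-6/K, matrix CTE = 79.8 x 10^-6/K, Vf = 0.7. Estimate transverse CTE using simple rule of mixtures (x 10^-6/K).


alpha_2 = alpha_f*Vf + alpha_m*(1-Vf) = 13.0*0.7 + 79.8*0.3 = 33.0 x 10^-6/K

33.0 x 10^-6/K


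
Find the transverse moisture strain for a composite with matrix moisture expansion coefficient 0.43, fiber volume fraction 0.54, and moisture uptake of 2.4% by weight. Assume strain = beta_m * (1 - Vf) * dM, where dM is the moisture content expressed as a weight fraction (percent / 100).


dM = 2.4/100 = 0.024
strain = beta_m * (1-Vf) * dM = 0.43 * 0.46 * 0.024 = 0.0047472

0.0047472


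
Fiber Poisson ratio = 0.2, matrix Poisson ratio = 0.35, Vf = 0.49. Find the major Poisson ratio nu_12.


nu_12 = nu_f*Vf + nu_m*(1-Vf) = 0.2*0.49 + 0.35*0.51 = 0.2765

0.2765


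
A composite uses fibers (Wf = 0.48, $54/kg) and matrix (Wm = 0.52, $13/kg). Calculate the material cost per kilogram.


Cost = cost_f*Wf + cost_m*Wm = 54*0.48 + 13*0.52 = $32.68/kg

$32.68/kg


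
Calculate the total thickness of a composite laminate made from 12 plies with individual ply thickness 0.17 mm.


h = n * t_ply = 12 * 0.17 = 2.04 mm

2.04 mm


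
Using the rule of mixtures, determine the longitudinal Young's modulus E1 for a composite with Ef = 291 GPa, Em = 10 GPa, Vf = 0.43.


E1 = Ef*Vf + Em*(1-Vf) = 291*0.43 + 10*0.57 = 130.83 GPa

130.83 GPa


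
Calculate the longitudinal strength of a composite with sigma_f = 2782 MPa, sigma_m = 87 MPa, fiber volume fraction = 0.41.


sigma_1 = sigma_f*Vf + sigma_m*(1-Vf) = 2782*0.41 + 87*0.59 = 1192.0 MPa

1192.0 MPa


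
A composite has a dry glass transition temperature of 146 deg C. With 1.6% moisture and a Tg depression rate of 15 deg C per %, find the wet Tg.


Tg_wet = Tg_dry - k*moisture = 146 - 15*1.6 = 122.0 deg C

122.0 deg C


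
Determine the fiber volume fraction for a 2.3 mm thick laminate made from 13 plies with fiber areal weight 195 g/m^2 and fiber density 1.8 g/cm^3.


Vf = n * FAW / (rho_f * h * 1000) = 13 * 195 / (1.8 * 2.3 * 1000) = 0.6123

0.6123


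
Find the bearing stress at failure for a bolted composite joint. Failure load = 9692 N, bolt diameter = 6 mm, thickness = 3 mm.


sigma_br = F/(d*h) = 9692/(6*3) = 538.4 MPa

538.4 MPa


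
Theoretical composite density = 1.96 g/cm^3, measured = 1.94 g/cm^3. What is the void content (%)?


Void% = (rho_theo - rho_actual)/rho_theo * 100 = (1.96 - 1.94)/1.96 * 100 = 1.02%

1.02%


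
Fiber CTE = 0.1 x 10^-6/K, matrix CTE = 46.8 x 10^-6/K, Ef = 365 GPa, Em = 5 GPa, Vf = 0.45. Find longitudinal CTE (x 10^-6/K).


E1 = Ef*Vf + Em*(1-Vf) = 167.0
alpha_1 = (alpha_f*Ef*Vf + alpha_m*Em*(1-Vf))/E1 = 0.87 x 10^-6/K

0.87 x 10^-6/K


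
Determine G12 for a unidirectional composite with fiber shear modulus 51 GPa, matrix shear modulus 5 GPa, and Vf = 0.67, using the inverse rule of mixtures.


1/G12 = Vf/Gf + (1-Vf)/Gm = 0.67/51 + 0.33/5
G12 = 12.64 GPa

12.64 GPa


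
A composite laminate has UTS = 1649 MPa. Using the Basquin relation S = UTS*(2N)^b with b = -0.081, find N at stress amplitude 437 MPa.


N = 0.5 * (S/UTS)^(1/b) = 0.5 * (437/1649)^(1/-0.081) = 6.5949e+06 cycles

6.5949e+06 cycles


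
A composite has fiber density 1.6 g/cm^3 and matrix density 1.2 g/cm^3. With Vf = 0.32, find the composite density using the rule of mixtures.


rho_c = rho_f*Vf + rho_m*(1-Vf) = 1.6*0.32 + 1.2*0.68 = 1.328 g/cm^3

1.328 g/cm^3


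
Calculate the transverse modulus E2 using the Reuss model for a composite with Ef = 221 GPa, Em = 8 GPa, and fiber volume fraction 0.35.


1/E2 = Vf/Ef + (1-Vf)/Em = 0.35/221 + 0.65/8
E2 = 12.07 GPa

12.07 GPa


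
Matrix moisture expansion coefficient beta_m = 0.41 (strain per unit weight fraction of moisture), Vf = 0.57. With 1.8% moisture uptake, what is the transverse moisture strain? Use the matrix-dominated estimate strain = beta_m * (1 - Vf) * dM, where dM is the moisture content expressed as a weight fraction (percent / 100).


dM = 1.8/100 = 0.018
strain = beta_m * (1-Vf) * dM = 0.41 * 0.43 * 0.018 = 0.0031734

0.0031734


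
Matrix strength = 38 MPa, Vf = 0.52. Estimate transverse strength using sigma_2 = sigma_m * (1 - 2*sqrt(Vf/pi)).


factor = 1 - 2*sqrt(0.52/pi) = 0.1863
sigma_2 = 38 * 0.1863 = 7.08 MPa

7.08 MPa


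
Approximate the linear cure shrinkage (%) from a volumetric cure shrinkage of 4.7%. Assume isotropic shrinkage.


Linear shrinkage ≈ vol_shrink/3 = 4.7/3 = 1.567%

1.567%


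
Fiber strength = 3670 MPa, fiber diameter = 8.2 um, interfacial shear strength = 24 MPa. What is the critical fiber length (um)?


Lc = sigma_f * d / (2 * tau_i) = 3670 * 8.2 / (2 * 24) = 627.0 um

627.0 um


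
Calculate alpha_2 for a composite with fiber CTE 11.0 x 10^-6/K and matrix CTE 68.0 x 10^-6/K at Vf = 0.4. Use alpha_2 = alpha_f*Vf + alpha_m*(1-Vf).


alpha_2 = alpha_f*Vf + alpha_m*(1-Vf) = 11.0*0.4 + 68.0*0.6 = 45.2 x 10^-6/K

45.2 x 10^-6/K


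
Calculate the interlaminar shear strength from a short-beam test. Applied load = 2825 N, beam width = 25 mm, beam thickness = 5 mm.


ILSS = 3F/(4bh) = 3*2825/(4*25*5) = 16.95 MPa

16.95 MPa


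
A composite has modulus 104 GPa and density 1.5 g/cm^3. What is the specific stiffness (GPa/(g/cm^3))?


Specific stiffness = E/rho = 104/1.5 = 69.3 GPa/(g/cm^3)

69.3 GPa/(g/cm^3)


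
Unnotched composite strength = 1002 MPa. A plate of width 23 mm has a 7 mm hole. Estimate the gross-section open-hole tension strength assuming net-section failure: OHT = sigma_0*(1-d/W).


OHT = sigma_0*(1-d/W) = 1002*(1-7/23) = 697.0 MPa

697.0 MPa


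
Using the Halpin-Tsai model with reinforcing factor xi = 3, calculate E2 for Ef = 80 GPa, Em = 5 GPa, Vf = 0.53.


eta = (Ef/Em - 1)/(Ef/Em + xi) = (16.0 - 1)/(16.0 + 3) = 0.7895
E2 = Em*(1+xi*eta*Vf)/(1-eta*Vf) = 19.39 GPa

19.39 GPa


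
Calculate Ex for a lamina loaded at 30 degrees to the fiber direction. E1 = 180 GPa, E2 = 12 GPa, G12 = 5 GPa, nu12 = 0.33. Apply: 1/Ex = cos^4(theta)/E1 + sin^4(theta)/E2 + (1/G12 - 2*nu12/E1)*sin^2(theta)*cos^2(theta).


cos^4(30) = 0.5625, sin^4(30) = 0.0625, sin^2(30)*cos^2(30) = 0.1875
1/G12 - 2*nu12/E1 = 1/5 - 2*0.33/180 = 0.196333 GPa^-1
1/Ex = 0.5625/180 + 0.0625/12 + 0.196333*0.1875 = 0.0451458 GPa^-1
Ex = 22.15 GPa

22.15 GPa


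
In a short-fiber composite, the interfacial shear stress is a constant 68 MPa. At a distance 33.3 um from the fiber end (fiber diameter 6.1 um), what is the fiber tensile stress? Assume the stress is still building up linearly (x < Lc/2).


Force balance: sigma_f * (pi*d^2/4) = tau * (pi*d) * x  ->  sigma_f = 4 * tau * x / d
sigma_f = 4 * 68 * 33.3 / 6.1 = 1484.9 MPa

1484.9 MPa


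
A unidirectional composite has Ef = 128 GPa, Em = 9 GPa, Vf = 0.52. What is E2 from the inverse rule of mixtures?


1/E2 = Vf/Ef + (1-Vf)/Em = 0.52/128 + 0.48/9
E2 = 17.42 GPa

17.42 GPa


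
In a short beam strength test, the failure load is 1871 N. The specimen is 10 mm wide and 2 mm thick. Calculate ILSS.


ILSS = 3F/(4bh) = 3*1871/(4*10*2) = 70.16 MPa

70.16 MPa


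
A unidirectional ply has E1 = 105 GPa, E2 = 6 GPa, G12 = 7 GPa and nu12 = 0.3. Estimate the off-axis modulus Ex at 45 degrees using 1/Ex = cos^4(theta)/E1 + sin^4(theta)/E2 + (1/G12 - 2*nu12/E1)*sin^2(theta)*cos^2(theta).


cos^4(45) = 0.25, sin^4(45) = 0.25, sin^2(45)*cos^2(45) = 0.25
1/G12 - 2*nu12/E1 = 1/7 - 2*0.3/105 = 0.137143 GPa^-1
1/Ex = 0.25/105 + 0.25/6 + 0.137143*0.25 = 0.0783333 GPa^-1
Ex = 12.77 GPa

12.77 GPa


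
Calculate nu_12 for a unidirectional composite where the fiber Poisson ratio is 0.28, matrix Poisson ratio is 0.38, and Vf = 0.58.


nu_12 = nu_f*Vf + nu_m*(1-Vf) = 0.28*0.58 + 0.38*0.42 = 0.322

0.322


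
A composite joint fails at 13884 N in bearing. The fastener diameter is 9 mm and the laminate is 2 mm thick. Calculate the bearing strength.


sigma_br = F/(d*h) = 13884/(9*2) = 771.3 MPa

771.3 MPa


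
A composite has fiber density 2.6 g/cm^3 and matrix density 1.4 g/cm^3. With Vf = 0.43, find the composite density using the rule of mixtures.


rho_c = rho_f*Vf + rho_m*(1-Vf) = 2.6*0.43 + 1.4*0.57 = 1.916 g/cm^3

1.916 g/cm^3


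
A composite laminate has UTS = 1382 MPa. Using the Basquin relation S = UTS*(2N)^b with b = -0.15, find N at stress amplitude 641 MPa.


N = 0.5 * (S/UTS)^(1/b) = 0.5 * (641/1382)^(1/-0.15) = 83.8115 cycles

83.8115 cycles


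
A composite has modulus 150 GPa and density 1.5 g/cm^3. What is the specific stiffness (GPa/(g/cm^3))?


Specific stiffness = E/rho = 150/1.5 = 100.0 GPa/(g/cm^3)

100.0 GPa/(g/cm^3)


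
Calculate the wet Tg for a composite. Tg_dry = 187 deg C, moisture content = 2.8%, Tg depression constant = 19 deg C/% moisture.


Tg_wet = Tg_dry - k*moisture = 187 - 19*2.8 = 133.8 deg C

133.8 deg C


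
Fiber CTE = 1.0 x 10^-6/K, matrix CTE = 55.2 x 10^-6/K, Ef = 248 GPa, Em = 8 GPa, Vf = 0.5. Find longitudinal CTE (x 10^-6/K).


E1 = Ef*Vf + Em*(1-Vf) = 128.0
alpha_1 = (alpha_f*Ef*Vf + alpha_m*Em*(1-Vf))/E1 = 2.69 x 10^-6/K

2.69 x 10^-6/K


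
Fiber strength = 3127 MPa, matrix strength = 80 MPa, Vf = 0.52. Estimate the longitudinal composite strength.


sigma_1 = sigma_f*Vf + sigma_m*(1-Vf) = 3127*0.52 + 80*0.48 = 1664.4 MPa

1664.4 MPa


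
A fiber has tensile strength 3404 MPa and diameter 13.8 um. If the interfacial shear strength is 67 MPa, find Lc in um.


Lc = sigma_f * d / (2 * tau_i) = 3404 * 13.8 / (2 * 67) = 350.6 um

350.6 um


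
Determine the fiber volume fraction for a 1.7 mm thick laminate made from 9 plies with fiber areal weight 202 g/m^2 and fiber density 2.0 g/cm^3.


Vf = n * FAW / (rho_f * h * 1000) = 9 * 202 / (2.0 * 1.7 * 1000) = 0.5347

0.5347


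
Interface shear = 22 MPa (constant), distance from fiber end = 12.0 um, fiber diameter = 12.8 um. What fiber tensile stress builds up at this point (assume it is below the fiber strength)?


Force balance: sigma_f * (pi*d^2/4) = tau * (pi*d) * x  ->  sigma_f = 4 * tau * x / d
sigma_f = 4 * 22 * 12.0 / 12.8 = 82.5 MPa

82.5 MPa


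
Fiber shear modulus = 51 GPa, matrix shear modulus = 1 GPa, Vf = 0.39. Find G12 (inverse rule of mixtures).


1/G12 = Vf/Gf + (1-Vf)/Gm = 0.39/51 + 0.61/1
G12 = 1.62 GPa

1.62 GPa


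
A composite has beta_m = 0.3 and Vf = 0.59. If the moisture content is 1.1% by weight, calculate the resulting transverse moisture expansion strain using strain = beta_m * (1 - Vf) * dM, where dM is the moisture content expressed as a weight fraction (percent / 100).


dM = 1.1/100 = 0.011
strain = beta_m * (1-Vf) * dM = 0.3 * 0.41 * 0.011 = 0.001353

0.001353


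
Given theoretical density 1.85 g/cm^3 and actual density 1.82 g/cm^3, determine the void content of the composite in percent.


Void% = (rho_theo - rho_actual)/rho_theo * 100 = (1.85 - 1.82)/1.85 * 100 = 1.62%

1.62%


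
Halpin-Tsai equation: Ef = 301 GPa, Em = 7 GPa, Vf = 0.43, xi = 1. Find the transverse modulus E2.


eta = (Ef/Em - 1)/(Ef/Em + xi) = (43.0 - 1)/(43.0 + 1) = 0.9545
E2 = Em*(1+xi*eta*Vf)/(1-eta*Vf) = 16.75 GPa

16.75 GPa


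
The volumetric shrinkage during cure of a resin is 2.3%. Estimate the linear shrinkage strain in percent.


Linear shrinkage ≈ vol_shrink/3 = 2.3/3 = 0.767%

0.767%


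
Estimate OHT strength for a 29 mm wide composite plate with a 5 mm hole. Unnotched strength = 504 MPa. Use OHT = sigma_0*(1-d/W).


OHT = sigma_0*(1-d/W) = 504*(1-5/29) = 417.1 MPa

417.1 MPa


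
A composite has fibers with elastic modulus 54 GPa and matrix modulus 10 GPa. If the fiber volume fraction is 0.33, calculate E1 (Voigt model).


E1 = Ef*Vf + Em*(1-Vf) = 54*0.33 + 10*0.67 = 24.52 GPa

24.52 GPa


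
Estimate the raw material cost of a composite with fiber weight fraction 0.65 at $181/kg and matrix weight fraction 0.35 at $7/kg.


Cost = cost_f*Wf + cost_m*Wm = 181*0.65 + 7*0.35 = $120.1/kg

$120.1/kg


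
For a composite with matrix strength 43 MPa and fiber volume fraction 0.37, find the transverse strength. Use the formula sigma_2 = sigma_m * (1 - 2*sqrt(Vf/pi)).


factor = 1 - 2*sqrt(0.37/pi) = 0.3136
sigma_2 = 43 * 0.3136 = 13.49 MPa

13.49 MPa


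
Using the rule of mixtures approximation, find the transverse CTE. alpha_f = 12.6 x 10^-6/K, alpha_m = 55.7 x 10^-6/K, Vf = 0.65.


alpha_2 = alpha_f*Vf + alpha_m*(1-Vf) = 12.6*0.65 + 55.7*0.35 = 27.7 x 10^-6/K

27.7 x 10^-6/K


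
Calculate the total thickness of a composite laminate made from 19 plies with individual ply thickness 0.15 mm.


h = n * t_ply = 19 * 0.15 = 2.85 mm

2.85 mm


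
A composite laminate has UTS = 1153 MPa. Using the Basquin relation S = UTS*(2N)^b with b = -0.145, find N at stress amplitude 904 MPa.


N = 0.5 * (S/UTS)^(1/b) = 0.5 * (904/1153)^(1/-0.145) = 2.6771 cycles

2.6771 cycles


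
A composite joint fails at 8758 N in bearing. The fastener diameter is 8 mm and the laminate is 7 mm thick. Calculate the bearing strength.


sigma_br = F/(d*h) = 8758/(8*7) = 156.4 MPa

156.4 MPa


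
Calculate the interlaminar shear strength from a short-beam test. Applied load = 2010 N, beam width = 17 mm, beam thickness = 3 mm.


ILSS = 3F/(4bh) = 3*2010/(4*17*3) = 29.56 MPa

29.56 MPa


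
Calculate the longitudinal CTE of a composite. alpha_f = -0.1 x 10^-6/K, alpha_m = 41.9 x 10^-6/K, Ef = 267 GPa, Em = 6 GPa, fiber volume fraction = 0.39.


E1 = Ef*Vf + Em*(1-Vf) = 107.79
alpha_1 = (alpha_f*Ef*Vf + alpha_m*Em*(1-Vf))/E1 = 1.33 x 10^-6/K

1.33 x 10^-6/K


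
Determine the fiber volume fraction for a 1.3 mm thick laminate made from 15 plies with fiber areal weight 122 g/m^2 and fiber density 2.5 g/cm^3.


Vf = n * FAW / (rho_f * h * 1000) = 15 * 122 / (2.5 * 1.3 * 1000) = 0.5631

0.5631


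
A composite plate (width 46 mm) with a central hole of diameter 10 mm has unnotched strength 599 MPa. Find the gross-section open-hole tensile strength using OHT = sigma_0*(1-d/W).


OHT = sigma_0*(1-d/W) = 599*(1-10/46) = 468.8 MPa

468.8 MPa


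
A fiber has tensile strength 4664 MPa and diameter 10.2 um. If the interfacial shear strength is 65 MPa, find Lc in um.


Lc = sigma_f * d / (2 * tau_i) = 4664 * 10.2 / (2 * 65) = 365.9 um

365.9 um


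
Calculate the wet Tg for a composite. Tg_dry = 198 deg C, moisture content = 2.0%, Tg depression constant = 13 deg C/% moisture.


Tg_wet = Tg_dry - k*moisture = 198 - 13*2.0 = 172.0 deg C

172.0 deg C


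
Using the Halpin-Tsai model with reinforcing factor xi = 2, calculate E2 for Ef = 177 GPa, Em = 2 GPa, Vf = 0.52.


eta = (Ef/Em - 1)/(Ef/Em + xi) = (88.5 - 1)/(88.5 + 2) = 0.9669
E2 = Em*(1+xi*eta*Vf)/(1-eta*Vf) = 8.07 GPa

8.07 GPa


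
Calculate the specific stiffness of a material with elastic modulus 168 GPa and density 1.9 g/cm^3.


Specific stiffness = E/rho = 168/1.9 = 88.4 GPa/(g/cm^3)

88.4 GPa/(g/cm^3)


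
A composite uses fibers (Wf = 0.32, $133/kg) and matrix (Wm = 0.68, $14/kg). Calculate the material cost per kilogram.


Cost = cost_f*Wf + cost_m*Wm = 133*0.32 + 14*0.68 = $52.08/kg

$52.08/kg


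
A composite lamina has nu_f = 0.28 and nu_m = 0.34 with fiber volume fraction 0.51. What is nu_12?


nu_12 = nu_f*Vf + nu_m*(1-Vf) = 0.28*0.51 + 0.34*0.49 = 0.3094

0.3094


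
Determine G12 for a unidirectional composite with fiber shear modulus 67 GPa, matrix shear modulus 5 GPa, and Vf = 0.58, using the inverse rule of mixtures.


1/G12 = Vf/Gf + (1-Vf)/Gm = 0.58/67 + 0.42/5
G12 = 10.79 GPa

10.79 GPa


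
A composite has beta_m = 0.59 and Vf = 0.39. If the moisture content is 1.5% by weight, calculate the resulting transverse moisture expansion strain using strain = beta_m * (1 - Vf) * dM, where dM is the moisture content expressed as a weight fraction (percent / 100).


dM = 1.5/100 = 0.015
strain = beta_m * (1-Vf) * dM = 0.59 * 0.61 * 0.015 = 0.0053985

0.0053985


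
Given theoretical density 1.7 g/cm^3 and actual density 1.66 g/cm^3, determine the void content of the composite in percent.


Void% = (rho_theo - rho_actual)/rho_theo * 100 = (1.7 - 1.66)/1.7 * 100 = 2.35%

2.35%


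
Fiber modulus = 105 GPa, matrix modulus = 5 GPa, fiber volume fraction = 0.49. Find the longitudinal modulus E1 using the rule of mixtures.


E1 = Ef*Vf + Em*(1-Vf) = 105*0.49 + 5*0.51 = 54.0 GPa

54.0 GPa


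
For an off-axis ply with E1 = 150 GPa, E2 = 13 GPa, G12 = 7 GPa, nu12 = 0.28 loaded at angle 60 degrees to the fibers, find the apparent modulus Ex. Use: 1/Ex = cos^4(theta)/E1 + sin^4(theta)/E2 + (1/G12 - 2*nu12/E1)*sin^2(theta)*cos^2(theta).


cos^4(60) = 0.0625, sin^4(60) = 0.5625, sin^2(60)*cos^2(60) = 0.1875
1/G12 - 2*nu12/E1 = 1/7 - 2*0.28/150 = 0.139124 GPa^-1
1/Ex = 0.0625/150 + 0.5625/13 + 0.139124*0.1875 = 0.0697716 GPa^-1
Ex = 14.33 GPa

14.33 GPa


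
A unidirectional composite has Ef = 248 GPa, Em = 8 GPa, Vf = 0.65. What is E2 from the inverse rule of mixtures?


1/E2 = Vf/Ef + (1-Vf)/Em = 0.65/248 + 0.35/8
E2 = 21.57 GPa

21.57 GPa


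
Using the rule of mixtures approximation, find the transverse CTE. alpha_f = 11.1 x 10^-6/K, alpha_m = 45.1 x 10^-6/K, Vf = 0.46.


alpha_2 = alpha_f*Vf + alpha_m*(1-Vf) = 11.1*0.46 + 45.1*0.54 = 29.5 x 10^-6/K

29.5 x 10^-6/K


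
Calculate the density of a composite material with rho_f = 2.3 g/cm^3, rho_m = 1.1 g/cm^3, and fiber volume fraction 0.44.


rho_c = rho_f*Vf + rho_m*(1-Vf) = 2.3*0.44 + 1.1*0.56 = 1.628 g/cm^3

1.628 g/cm^3


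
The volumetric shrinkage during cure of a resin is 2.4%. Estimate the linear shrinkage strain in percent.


Linear shrinkage ≈ vol_shrink/3 = 2.4/3 = 0.8%

0.8%


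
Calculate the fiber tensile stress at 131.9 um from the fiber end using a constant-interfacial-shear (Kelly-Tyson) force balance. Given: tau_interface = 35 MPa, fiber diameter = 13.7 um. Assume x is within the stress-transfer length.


Force balance: sigma_f * (pi*d^2/4) = tau * (pi*d) * x  ->  sigma_f = 4 * tau * x / d
sigma_f = 4 * 35 * 131.9 / 13.7 = 1347.9 MPa

1347.9 MPa


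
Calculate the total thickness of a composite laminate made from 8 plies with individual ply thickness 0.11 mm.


h = n * t_ply = 8 * 0.11 = 0.88 mm

0.88 mm


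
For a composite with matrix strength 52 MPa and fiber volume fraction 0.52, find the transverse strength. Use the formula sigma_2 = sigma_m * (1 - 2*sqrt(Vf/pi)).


factor = 1 - 2*sqrt(0.52/pi) = 0.1863
sigma_2 = 52 * 0.1863 = 9.69 MPa

9.69 MPa


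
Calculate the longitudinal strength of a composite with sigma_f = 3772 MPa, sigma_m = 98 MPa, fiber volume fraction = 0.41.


sigma_1 = sigma_f*Vf + sigma_m*(1-Vf) = 3772*0.41 + 98*0.59 = 1604.3 MPa

1604.3 MPa


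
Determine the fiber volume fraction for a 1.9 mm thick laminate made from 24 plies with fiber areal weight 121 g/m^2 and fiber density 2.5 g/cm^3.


Vf = n * FAW / (rho_f * h * 1000) = 24 * 121 / (2.5 * 1.9 * 1000) = 0.6114

0.6114


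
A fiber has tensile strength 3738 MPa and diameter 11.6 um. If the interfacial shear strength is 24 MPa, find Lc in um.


Lc = sigma_f * d / (2 * tau_i) = 3738 * 11.6 / (2 * 24) = 903.4 um

903.4 um


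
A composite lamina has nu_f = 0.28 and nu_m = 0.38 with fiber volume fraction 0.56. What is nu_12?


nu_12 = nu_f*Vf + nu_m*(1-Vf) = 0.28*0.56 + 0.38*0.44 = 0.324

0.324


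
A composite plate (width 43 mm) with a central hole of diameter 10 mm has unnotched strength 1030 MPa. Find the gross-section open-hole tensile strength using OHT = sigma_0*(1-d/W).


OHT = sigma_0*(1-d/W) = 1030*(1-10/43) = 790.5 MPa

790.5 MPa


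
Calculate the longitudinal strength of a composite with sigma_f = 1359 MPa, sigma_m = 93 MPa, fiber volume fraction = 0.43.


sigma_1 = sigma_f*Vf + sigma_m*(1-Vf) = 1359*0.43 + 93*0.57 = 637.4 MPa

637.4 MPa


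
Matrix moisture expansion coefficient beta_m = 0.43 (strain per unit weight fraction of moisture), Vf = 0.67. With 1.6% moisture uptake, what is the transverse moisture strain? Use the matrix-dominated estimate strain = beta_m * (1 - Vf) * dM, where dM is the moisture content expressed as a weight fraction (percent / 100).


dM = 1.6/100 = 0.016
strain = beta_m * (1-Vf) * dM = 0.43 * 0.33 * 0.016 = 0.0022704

0.0022704


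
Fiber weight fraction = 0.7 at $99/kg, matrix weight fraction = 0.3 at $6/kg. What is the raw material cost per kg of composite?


Cost = cost_f*Wf + cost_m*Wm = 99*0.7 + 6*0.3 = $71.1/kg

$71.1/kg


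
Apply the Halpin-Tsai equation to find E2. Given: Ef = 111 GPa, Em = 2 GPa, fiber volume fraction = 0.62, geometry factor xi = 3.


eta = (Ef/Em - 1)/(Ef/Em + xi) = (55.5 - 1)/(55.5 + 3) = 0.9316
E2 = Em*(1+xi*eta*Vf)/(1-eta*Vf) = 12.94 GPa

12.94 GPa


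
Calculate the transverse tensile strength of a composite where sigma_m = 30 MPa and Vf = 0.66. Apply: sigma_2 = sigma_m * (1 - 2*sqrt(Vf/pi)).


factor = 1 - 2*sqrt(0.66/pi) = 0.0833
sigma_2 = 30 * 0.0833 = 2.5 MPa

2.5 MPa


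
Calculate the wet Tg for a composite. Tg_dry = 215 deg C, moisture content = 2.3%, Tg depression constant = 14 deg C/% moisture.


Tg_wet = Tg_dry - k*moisture = 215 - 14*2.3 = 182.8 deg C

182.8 deg C


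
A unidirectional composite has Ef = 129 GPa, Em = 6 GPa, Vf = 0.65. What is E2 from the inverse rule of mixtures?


1/E2 = Vf/Ef + (1-Vf)/Em = 0.65/129 + 0.35/6
E2 = 15.78 GPa

15.78 GPa


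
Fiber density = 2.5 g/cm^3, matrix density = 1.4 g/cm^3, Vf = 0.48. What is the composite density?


rho_c = rho_f*Vf + rho_m*(1-Vf) = 2.5*0.48 + 1.4*0.52 = 1.928 g/cm^3

1.928 g/cm^3


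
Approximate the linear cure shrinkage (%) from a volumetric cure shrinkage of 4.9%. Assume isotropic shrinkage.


Linear shrinkage ≈ vol_shrink/3 = 4.9/3 = 1.633%

1.633%


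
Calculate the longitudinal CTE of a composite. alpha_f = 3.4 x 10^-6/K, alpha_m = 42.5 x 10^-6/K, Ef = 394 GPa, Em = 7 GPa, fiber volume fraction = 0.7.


E1 = Ef*Vf + Em*(1-Vf) = 277.9
alpha_1 = (alpha_f*Ef*Vf + alpha_m*Em*(1-Vf))/E1 = 3.7 x 10^-6/K

3.7 x 10^-6/K


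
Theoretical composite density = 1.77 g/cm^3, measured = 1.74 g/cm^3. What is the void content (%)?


Void% = (rho_theo - rho_actual)/rho_theo * 100 = (1.77 - 1.74)/1.77 * 100 = 1.69%

1.69%


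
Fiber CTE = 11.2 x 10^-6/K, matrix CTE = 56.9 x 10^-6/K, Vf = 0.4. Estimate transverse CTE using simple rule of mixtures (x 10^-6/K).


alpha_2 = alpha_f*Vf + alpha_m*(1-Vf) = 11.2*0.4 + 56.9*0.6 = 38.6 x 10^-6/K

38.6 x 10^-6/K


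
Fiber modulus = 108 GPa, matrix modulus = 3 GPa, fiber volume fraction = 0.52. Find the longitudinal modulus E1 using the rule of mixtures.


E1 = Ef*Vf + Em*(1-Vf) = 108*0.52 + 3*0.48 = 57.6 GPa

57.6 GPa


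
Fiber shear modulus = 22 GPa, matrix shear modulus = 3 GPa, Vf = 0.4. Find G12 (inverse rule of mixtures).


1/G12 = Vf/Gf + (1-Vf)/Gm = 0.4/22 + 0.6/3
G12 = 4.58 GPa

4.58 GPa


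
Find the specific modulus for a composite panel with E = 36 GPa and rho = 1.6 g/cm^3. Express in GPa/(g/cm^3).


Specific stiffness = E/rho = 36/1.6 = 22.5 GPa/(g/cm^3)

22.5 GPa/(g/cm^3)


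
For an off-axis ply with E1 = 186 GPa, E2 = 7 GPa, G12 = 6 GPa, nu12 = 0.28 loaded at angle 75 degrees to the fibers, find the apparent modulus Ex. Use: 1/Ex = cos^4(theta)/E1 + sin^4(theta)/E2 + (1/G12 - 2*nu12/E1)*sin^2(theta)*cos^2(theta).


cos^4(75) = 0.004487, sin^4(75) = 0.870513, sin^2(75)*cos^2(75) = 0.0625
1/G12 - 2*nu12/E1 = 1/6 - 2*0.28/186 = 0.163656 GPa^-1
1/Ex = 0.004487/186 + 0.870513/7 + 0.163656*0.0625 = 0.1346116 GPa^-1
Ex = 7.43 GPa

7.43 GPa


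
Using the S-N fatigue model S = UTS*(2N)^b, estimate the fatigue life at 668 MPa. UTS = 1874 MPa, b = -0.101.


N = 0.5 * (S/UTS)^(1/b) = 0.5 * (668/1874)^(1/-0.101) = 13631.5578 cycles

13631.5578 cycles


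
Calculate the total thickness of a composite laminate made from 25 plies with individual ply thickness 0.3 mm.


h = n * t_ply = 25 * 0.3 = 7.5 mm

7.5 mm


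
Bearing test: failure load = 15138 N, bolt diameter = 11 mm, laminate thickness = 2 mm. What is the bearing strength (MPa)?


sigma_br = F/(d*h) = 15138/(11*2) = 688.1 MPa

688.1 MPa


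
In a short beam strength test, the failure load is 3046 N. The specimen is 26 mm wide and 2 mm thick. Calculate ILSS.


ILSS = 3F/(4bh) = 3*3046/(4*26*2) = 43.93 MPa

43.93 MPa


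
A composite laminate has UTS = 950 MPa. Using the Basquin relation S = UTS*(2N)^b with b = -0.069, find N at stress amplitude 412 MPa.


N = 0.5 * (S/UTS)^(1/b) = 0.5 * (412/950)^(1/-0.069) = 90640.7461 cycles

90640.7461 cycles


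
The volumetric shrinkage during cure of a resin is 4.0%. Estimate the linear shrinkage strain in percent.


Linear shrinkage ≈ vol_shrink/3 = 4.0/3 = 1.333%

1.333%


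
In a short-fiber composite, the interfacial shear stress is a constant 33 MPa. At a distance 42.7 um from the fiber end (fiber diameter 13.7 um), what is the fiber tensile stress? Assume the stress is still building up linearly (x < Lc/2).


Force balance: sigma_f * (pi*d^2/4) = tau * (pi*d) * x  ->  sigma_f = 4 * tau * x / d
sigma_f = 4 * 33 * 42.7 / 13.7 = 411.4 MPa

411.4 MPa


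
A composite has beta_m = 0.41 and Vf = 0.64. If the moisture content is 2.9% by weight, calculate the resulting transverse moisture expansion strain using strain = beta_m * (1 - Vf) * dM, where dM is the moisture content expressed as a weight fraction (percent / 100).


dM = 2.9/100 = 0.029
strain = beta_m * (1-Vf) * dM = 0.41 * 0.36 * 0.029 = 0.0042804

0.0042804


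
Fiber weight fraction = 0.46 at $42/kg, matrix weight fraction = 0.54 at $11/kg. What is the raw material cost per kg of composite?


Cost = cost_f*Wf + cost_m*Wm = 42*0.46 + 11*0.54 = $25.26/kg

$25.26/kg


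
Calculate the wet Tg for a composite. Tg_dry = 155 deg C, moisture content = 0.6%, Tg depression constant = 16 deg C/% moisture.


Tg_wet = Tg_dry - k*moisture = 155 - 16*0.6 = 145.4 deg C

145.4 deg C


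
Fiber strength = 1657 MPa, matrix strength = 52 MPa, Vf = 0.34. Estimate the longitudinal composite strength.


sigma_1 = sigma_f*Vf + sigma_m*(1-Vf) = 1657*0.34 + 52*0.66 = 597.7 MPa

597.7 MPa


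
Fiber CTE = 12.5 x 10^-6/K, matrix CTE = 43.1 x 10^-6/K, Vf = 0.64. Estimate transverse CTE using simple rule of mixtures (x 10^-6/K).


alpha_2 = alpha_f*Vf + alpha_m*(1-Vf) = 12.5*0.64 + 43.1*0.36 = 23.5 x 10^-6/K

23.5 x 10^-6/K


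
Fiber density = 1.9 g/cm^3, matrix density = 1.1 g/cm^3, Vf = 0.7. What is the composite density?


rho_c = rho_f*Vf + rho_m*(1-Vf) = 1.9*0.7 + 1.1*0.3 = 1.66 g/cm^3

1.66 g/cm^3


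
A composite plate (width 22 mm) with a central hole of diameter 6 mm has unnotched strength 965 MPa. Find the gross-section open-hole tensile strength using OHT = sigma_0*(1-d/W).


OHT = sigma_0*(1-d/W) = 965*(1-6/22) = 701.8 MPa

701.8 MPa


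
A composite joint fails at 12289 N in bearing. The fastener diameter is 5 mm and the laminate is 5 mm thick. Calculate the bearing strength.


sigma_br = F/(d*h) = 12289/(5*5) = 491.6 MPa

491.6 MPa


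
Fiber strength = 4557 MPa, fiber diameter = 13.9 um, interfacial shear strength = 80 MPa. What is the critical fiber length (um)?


Lc = sigma_f * d / (2 * tau_i) = 4557 * 13.9 / (2 * 80) = 395.9 um

395.9 um


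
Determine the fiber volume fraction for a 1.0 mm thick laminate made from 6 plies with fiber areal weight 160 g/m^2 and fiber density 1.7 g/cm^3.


Vf = n * FAW / (rho_f * h * 1000) = 6 * 160 / (1.7 * 1.0 * 1000) = 0.5647

0.5647


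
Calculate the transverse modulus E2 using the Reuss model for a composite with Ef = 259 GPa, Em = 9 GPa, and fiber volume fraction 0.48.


1/E2 = Vf/Ef + (1-Vf)/Em = 0.48/259 + 0.52/9
E2 = 16.77 GPa

16.77 GPa


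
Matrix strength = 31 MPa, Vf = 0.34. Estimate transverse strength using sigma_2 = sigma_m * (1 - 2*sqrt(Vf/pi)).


factor = 1 - 2*sqrt(0.34/pi) = 0.342
sigma_2 = 31 * 0.342 = 10.6 MPa

10.6 MPa


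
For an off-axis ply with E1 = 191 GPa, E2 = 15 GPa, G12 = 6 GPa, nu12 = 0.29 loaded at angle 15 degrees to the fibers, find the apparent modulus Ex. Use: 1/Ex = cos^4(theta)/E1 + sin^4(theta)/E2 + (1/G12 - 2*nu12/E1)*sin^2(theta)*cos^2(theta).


cos^4(15) = 0.870513, sin^4(15) = 0.004487, sin^2(15)*cos^2(15) = 0.0625
1/G12 - 2*nu12/E1 = 1/6 - 2*0.29/191 = 0.16363 GPa^-1
1/Ex = 0.870513/191 + 0.004487/15 + 0.16363*0.0625 = 0.0150837 GPa^-1
Ex = 66.3 GPa

66.3 GPa


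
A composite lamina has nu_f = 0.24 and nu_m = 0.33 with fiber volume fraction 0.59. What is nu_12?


nu_12 = nu_f*Vf + nu_m*(1-Vf) = 0.24*0.59 + 0.33*0.41 = 0.2769

0.2769


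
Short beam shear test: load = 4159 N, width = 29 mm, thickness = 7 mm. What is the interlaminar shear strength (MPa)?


ILSS = 3F/(4bh) = 3*4159/(4*29*7) = 15.37 MPa

15.37 MPa


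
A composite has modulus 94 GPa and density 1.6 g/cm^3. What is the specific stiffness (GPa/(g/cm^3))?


Specific stiffness = E/rho = 94/1.6 = 58.8 GPa/(g/cm^3)

58.8 GPa/(g/cm^3)


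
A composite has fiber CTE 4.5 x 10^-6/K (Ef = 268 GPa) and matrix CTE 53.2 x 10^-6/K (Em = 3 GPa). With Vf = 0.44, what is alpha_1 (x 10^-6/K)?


E1 = Ef*Vf + Em*(1-Vf) = 119.6
alpha_1 = (alpha_f*Ef*Vf + alpha_m*Em*(1-Vf))/E1 = 5.18 x 10^-6/K

5.18 x 10^-6/K


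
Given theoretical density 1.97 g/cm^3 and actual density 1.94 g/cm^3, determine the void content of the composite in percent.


Void% = (rho_theo - rho_actual)/rho_theo * 100 = (1.97 - 1.94)/1.97 * 100 = 1.52%

1.52%


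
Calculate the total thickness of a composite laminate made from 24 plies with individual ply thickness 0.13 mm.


h = n * t_ply = 24 * 0.13 = 3.12 mm

3.12 mm


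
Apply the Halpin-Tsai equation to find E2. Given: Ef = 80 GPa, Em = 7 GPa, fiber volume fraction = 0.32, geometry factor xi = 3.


eta = (Ef/Em - 1)/(Ef/Em + xi) = (11.4286 - 1)/(11.4286 + 3) = 0.7228
E2 = Em*(1+xi*eta*Vf)/(1-eta*Vf) = 15.42 GPa

15.42 GPa


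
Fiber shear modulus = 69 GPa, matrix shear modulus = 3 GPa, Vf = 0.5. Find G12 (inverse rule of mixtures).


1/G12 = Vf/Gf + (1-Vf)/Gm = 0.5/69 + 0.5/3
G12 = 5.75 GPa

5.75 GPa


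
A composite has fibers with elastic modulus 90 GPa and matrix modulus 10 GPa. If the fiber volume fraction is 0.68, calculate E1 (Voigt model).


E1 = Ef*Vf + Em*(1-Vf) = 90*0.68 + 10*0.32 = 64.4 GPa

64.4 GPa


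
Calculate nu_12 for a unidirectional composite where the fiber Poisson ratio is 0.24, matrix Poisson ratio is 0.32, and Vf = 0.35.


nu_12 = nu_f*Vf + nu_m*(1-Vf) = 0.24*0.35 + 0.32*0.65 = 0.292

0.292


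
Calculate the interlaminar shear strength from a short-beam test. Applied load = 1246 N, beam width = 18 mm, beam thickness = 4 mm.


ILSS = 3F/(4bh) = 3*1246/(4*18*4) = 12.98 MPa

12.98 MPa


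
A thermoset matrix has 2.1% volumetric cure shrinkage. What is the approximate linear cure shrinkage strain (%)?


Linear shrinkage ≈ vol_shrink/3 = 2.1/3 = 0.7%

0.7%


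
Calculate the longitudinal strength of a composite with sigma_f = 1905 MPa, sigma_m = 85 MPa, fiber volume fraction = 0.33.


sigma_1 = sigma_f*Vf + sigma_m*(1-Vf) = 1905*0.33 + 85*0.67 = 685.6 MPa

685.6 MPa


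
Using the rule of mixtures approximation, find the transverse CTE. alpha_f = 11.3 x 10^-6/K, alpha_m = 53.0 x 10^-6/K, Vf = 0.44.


alpha_2 = alpha_f*Vf + alpha_m*(1-Vf) = 11.3*0.44 + 53.0*0.56 = 34.7 x 10^-6/K

34.7 x 10^-6/K


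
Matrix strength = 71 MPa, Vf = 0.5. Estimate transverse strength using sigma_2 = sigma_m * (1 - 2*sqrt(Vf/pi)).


factor = 1 - 2*sqrt(0.5/pi) = 0.2021
sigma_2 = 71 * 0.2021 = 14.35 MPa

14.35 MPa


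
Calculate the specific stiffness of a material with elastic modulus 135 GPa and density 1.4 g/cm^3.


Specific stiffness = E/rho = 135/1.4 = 96.4 GPa/(g/cm^3)

96.4 GPa/(g/cm^3)


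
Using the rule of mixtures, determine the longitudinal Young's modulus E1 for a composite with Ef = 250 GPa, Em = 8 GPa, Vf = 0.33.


E1 = Ef*Vf + Em*(1-Vf) = 250*0.33 + 8*0.67 = 87.86 GPa

87.86 GPa


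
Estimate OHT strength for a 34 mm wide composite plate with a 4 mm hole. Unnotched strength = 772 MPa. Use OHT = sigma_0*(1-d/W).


OHT = sigma_0*(1-d/W) = 772*(1-4/34) = 681.2 MPa

681.2 MPa


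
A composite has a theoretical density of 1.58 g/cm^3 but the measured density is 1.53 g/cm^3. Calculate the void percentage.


Void% = (rho_theo - rho_actual)/rho_theo * 100 = (1.58 - 1.53)/1.58 * 100 = 3.16%

3.16%


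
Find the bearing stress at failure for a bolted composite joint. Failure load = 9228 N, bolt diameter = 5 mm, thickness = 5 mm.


sigma_br = F/(d*h) = 9228/(5*5) = 369.1 MPa

369.1 MPa


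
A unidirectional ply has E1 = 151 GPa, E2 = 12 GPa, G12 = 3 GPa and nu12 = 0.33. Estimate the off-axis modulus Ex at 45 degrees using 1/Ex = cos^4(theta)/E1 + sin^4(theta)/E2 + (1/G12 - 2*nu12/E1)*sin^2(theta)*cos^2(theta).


cos^4(45) = 0.25, sin^4(45) = 0.25, sin^2(45)*cos^2(45) = 0.25
1/G12 - 2*nu12/E1 = 1/3 - 2*0.33/151 = 0.328962 GPa^-1
1/Ex = 0.25/151 + 0.25/12 + 0.328962*0.25 = 0.1047296 GPa^-1
Ex = 9.55 GPa

9.55 GPa


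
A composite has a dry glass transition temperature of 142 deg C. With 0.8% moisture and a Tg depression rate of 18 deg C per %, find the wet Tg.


Tg_wet = Tg_dry - k*moisture = 142 - 18*0.8 = 127.6 deg C

127.6 deg C


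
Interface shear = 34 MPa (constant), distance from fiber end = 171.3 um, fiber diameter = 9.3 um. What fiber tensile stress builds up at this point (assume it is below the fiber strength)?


Force balance: sigma_f * (pi*d^2/4) = tau * (pi*d) * x  ->  sigma_f = 4 * tau * x / d
sigma_f = 4 * 34 * 171.3 / 9.3 = 2505.0 MPa

2505.0 MPa


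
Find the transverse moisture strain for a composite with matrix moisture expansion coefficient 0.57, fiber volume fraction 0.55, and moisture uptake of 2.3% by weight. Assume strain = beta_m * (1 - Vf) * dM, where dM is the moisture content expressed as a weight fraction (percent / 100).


dM = 2.3/100 = 0.023
strain = beta_m * (1-Vf) * dM = 0.57 * 0.45 * 0.023 = 0.0058995

0.0058995


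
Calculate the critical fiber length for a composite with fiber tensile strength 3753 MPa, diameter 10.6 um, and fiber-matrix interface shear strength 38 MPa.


Lc = sigma_f * d / (2 * tau_i) = 3753 * 10.6 / (2 * 38) = 523.4 um

523.4 um


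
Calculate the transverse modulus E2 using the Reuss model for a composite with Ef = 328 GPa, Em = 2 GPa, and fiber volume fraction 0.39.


1/E2 = Vf/Ef + (1-Vf)/Em = 0.39/328 + 0.61/2
E2 = 3.27 GPa

3.27 GPa


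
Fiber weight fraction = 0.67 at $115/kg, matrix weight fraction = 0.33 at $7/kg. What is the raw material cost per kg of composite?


Cost = cost_f*Wf + cost_m*Wm = 115*0.67 + 7*0.33 = $79.36/kg

$79.36/kg


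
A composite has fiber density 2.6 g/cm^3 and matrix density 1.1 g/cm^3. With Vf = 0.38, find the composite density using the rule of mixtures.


rho_c = rho_f*Vf + rho_m*(1-Vf) = 2.6*0.38 + 1.1*0.62 = 1.67 g/cm^3

1.67 g/cm^3


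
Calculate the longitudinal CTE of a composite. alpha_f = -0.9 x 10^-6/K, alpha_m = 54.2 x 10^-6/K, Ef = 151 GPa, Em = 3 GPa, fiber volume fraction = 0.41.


E1 = Ef*Vf + Em*(1-Vf) = 63.68
alpha_1 = (alpha_f*Ef*Vf + alpha_m*Em*(1-Vf))/E1 = 0.63 x 10^-6/K

0.63 x 10^-6/K


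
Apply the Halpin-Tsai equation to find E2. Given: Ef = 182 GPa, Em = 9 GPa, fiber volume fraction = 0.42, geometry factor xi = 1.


eta = (Ef/Em - 1)/(Ef/Em + xi) = (20.2222 - 1)/(20.2222 + 1) = 0.9058
E2 = Em*(1+xi*eta*Vf)/(1-eta*Vf) = 20.05 GPa

20.05 GPa


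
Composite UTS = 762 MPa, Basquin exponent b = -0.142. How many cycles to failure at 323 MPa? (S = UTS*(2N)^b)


N = 0.5 * (S/UTS)^(1/b) = 0.5 * (323/762)^(1/-0.142) = 210.8566 cycles

210.8566 cycles


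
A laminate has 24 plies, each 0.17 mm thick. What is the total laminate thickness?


h = n * t_ply = 24 * 0.17 = 4.08 mm

4.08 mm


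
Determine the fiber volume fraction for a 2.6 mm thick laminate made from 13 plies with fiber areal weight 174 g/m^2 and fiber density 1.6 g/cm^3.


Vf = n * FAW / (rho_f * h * 1000) = 13 * 174 / (1.6 * 2.6 * 1000) = 0.5438

0.5438


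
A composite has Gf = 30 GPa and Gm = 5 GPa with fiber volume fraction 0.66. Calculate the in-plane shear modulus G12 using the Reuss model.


1/G12 = Vf/Gf + (1-Vf)/Gm = 0.66/30 + 0.34/5
G12 = 11.11 GPa

11.11 GPa


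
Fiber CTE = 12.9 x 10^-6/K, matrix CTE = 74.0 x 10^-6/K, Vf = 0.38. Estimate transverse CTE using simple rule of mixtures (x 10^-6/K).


alpha_2 = alpha_f*Vf + alpha_m*(1-Vf) = 12.9*0.38 + 74.0*0.62 = 50.8 x 10^-6/K

50.8 x 10^-6/K


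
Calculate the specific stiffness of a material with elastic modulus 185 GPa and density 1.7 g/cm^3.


Specific stiffness = E/rho = 185/1.7 = 108.8 GPa/(g/cm^3)

108.8 GPa/(g/cm^3)


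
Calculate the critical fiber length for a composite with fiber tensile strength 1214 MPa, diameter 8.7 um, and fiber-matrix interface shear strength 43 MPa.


Lc = sigma_f * d / (2 * tau_i) = 1214 * 8.7 / (2 * 43) = 122.8 um

122.8 um


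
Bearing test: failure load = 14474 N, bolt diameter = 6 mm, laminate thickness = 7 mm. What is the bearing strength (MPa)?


sigma_br = F/(d*h) = 14474/(6*7) = 344.6 MPa

344.6 MPa


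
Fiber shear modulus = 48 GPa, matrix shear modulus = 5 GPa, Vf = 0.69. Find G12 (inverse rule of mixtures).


1/G12 = Vf/Gf + (1-Vf)/Gm = 0.69/48 + 0.31/5
G12 = 13.09 GPa

13.09 GPa


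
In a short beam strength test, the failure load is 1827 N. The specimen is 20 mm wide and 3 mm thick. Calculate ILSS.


ILSS = 3F/(4bh) = 3*1827/(4*20*3) = 22.84 MPa

22.84 MPa


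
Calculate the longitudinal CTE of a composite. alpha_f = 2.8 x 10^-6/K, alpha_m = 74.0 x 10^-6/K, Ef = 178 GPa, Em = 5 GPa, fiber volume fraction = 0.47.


E1 = Ef*Vf + Em*(1-Vf) = 86.31
alpha_1 = (alpha_f*Ef*Vf + alpha_m*Em*(1-Vf))/E1 = 4.99 x 10^-6/K

4.99 x 10^-6/K


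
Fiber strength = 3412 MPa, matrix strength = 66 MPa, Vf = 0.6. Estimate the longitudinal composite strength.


sigma_1 = sigma_f*Vf + sigma_m*(1-Vf) = 3412*0.6 + 66*0.4 = 2073.6 MPa

2073.6 MPa


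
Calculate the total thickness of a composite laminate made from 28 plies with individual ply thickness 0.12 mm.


h = n * t_ply = 28 * 0.12 = 3.36 mm

3.36 mm


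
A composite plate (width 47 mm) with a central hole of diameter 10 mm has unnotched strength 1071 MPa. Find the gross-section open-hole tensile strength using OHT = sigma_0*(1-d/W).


OHT = sigma_0*(1-d/W) = 1071*(1-10/47) = 843.1 MPa

843.1 MPa
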